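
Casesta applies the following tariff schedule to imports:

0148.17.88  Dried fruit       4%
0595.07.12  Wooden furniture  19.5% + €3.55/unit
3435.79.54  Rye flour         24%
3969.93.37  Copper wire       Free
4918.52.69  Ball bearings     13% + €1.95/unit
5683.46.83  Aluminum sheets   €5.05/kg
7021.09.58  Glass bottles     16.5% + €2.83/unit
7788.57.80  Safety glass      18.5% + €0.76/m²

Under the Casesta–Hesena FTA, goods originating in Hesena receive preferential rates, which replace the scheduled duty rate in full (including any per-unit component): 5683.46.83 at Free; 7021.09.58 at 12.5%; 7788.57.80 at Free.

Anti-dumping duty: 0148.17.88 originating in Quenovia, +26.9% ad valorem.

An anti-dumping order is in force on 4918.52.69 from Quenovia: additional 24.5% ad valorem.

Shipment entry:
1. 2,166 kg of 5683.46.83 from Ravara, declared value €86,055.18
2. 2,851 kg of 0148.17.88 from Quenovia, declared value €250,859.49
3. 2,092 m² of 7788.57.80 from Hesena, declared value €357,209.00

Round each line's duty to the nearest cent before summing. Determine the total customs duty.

Line 1 (5683.46.83, Ravara, 2,166 kg, €86,055.18):
Base rate for 5683.46.83 is €5.05/kg.
5683.46.83 has an FTA preferential rate, but origin Ravara is not Hesena; base rate stands.
Duty = 2,166 × €5.05 = €10,938.30.
Line 2 (0148.17.88, Quenovia, 2,851 kg, €250,859.49):
Base rate for 0148.17.88 is 4%.
Additional duty on 0148.17.88 from Quenovia: +26.9%. Applied ad valorem rate: 4% + 26.9% = 30.9%.
Duty = €250,859.49 × 30.9% = €77,515.58.
Line 3 (7788.57.80, Hesena, 2,092 m², €357,209.00):
Base rate for 7788.57.80 is 18.5% + €0.76/m².
Origin Hesena qualifies under the Casesta–Hesena agreement and 7788.57.80 is covered: preferential rate Free applies instead.
Duty = €357,209.00 × 0% = €0.00.
Total = €10,938.30 + €77,515.58 + €0.00 = €88,453.88.

€88,453.88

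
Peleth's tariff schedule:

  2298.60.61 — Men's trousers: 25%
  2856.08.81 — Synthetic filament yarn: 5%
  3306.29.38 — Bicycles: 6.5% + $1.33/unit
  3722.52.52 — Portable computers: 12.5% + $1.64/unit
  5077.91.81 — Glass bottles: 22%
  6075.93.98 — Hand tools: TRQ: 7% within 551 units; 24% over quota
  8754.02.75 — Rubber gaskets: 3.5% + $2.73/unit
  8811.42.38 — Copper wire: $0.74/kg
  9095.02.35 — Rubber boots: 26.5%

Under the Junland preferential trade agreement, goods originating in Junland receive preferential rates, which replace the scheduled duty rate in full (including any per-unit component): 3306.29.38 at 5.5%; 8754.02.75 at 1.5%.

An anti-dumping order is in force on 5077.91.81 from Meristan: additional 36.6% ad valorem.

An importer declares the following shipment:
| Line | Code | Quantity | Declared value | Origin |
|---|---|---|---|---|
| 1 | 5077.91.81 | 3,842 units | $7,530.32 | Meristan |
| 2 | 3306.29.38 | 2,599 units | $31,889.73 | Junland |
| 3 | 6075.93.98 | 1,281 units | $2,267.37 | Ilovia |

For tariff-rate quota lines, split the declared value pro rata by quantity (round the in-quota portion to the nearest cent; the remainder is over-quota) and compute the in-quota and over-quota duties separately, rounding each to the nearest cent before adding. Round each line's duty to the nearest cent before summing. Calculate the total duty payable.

Line 1 (5077.91.81, Meristan, 3,842 units, $7,530.32):
Base rate for 5077.91.81 is 22%.
Additional duty on 5077.91.81 from Meristan: +36.6%. Applied ad valorem rate: 22% + 36.6% = 58.6%.
Duty = $7,530.32 × 58.6% = $4,412.77.
Line 2 (3306.29.38, Junland, 2,599 units, $31,889.73):
Base rate for 3306.29.38 is 6.5% + $1.33/unit.
Origin Junland qualifies under the Peleth–Junland agreement and 3306.29.38 is covered: preferential rate 5.5% applies instead.
Duty = $31,889.73 × 5.5% = $1,753.94.
Line 3 (6075.93.98, Ilovia, 1,281 units, $2,267.37):
Code 6075.93.98 is under a tariff-rate quota (threshold 551 units). In-quota: 551 units at 7%; over-quota: 730 units at 24%.
Pro-rata value split: in-quota = $2,267.37 × 551/1,281 = $975.27; over-quota = $2,267.37 − $975.27 = $1,292.10.
In-quota duty = $975.27 × 7% = $68.27. Over-quota duty = $1,292.10 × 24% = $310.10.
Line duty = $68.27 + $310.10 = $378.37.
Total = $4,412.77 + $1,753.94 + $378.37 = $6,545.08.

$6,545.08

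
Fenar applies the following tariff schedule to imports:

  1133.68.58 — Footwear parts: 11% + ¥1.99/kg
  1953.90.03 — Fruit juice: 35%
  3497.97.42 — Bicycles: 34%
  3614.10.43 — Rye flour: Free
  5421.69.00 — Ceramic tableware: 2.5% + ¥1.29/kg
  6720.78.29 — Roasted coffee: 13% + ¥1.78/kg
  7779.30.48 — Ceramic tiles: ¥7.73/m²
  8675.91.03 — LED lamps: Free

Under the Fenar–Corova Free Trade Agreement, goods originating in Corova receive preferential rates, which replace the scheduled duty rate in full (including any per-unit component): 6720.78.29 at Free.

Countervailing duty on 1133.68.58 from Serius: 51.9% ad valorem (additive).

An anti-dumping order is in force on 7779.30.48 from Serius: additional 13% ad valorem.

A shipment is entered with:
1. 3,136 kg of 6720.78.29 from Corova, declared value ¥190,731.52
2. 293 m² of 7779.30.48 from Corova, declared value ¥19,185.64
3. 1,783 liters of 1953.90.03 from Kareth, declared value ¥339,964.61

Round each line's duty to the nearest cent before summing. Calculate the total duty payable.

¥121,252.50

Line 1 (6720.78.29, Corova, 3,136 kg, ¥190,731.52):
Base rate for 6720.78.29 is 13% + ¥1.78/kg.
Origin Corova qualifies under the Fenar–Corova agreement and 6720.78.29 is covered: preferential rate Free applies instead.
Duty = ¥190,731.52 × 0% = ¥0.00.
Line 2 (7779.30.48, Corova, 293 m², ¥19,185.64):
Base rate for 7779.30.48 is ¥7.73/m².
Origin Corova is the FTA partner but 7779.30.48 is not on the preference list; base rate stands.
The additional-duty order on 7779.30.48 targets Serius, not Corova; it does not apply.
Duty = 293 × ¥7.73 = ¥2,264.89.
Line 3 (1953.90.03, Kareth, 1,783 liters, ¥339,964.61):
Base rate for 1953.90.03 is 35%.
Duty = ¥339,964.61 × 35% = ¥118,987.61.
Total = ¥0.00 + ¥2,264.89 + ¥118,987.61 = ¥121,252.50.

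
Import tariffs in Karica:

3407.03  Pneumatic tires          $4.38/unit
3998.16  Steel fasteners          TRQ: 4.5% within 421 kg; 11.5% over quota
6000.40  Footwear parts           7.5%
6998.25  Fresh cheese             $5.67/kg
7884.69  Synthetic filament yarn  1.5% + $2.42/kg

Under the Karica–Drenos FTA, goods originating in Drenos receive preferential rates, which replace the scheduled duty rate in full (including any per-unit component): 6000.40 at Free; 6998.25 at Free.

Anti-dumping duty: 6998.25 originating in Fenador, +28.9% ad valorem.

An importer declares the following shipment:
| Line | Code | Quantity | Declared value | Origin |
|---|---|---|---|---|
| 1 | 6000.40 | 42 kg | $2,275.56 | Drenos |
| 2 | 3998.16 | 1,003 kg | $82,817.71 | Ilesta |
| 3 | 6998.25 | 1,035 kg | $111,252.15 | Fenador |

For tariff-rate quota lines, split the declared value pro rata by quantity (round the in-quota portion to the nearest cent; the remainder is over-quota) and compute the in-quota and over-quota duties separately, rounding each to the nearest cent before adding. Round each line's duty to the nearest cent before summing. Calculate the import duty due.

Line 1 (6000.40, Drenos, 42 kg, $2,275.56):
Base rate for 6000.40 is 7.5%.
Origin Drenos qualifies under the Karica–Drenos agreement and 6000.40 is covered: preferential rate Free applies instead.
Duty = $2,275.56 × 0% = $0.00.
Line 2 (3998.16, Ilesta, 1,003 kg, $82,817.71):
Code 3998.16 is under a tariff-rate quota (threshold 421 kg). In-quota: 421 kg at 4.5%; over-quota: 582 kg at 11.5%.
Pro-rata value split: in-quota = $82,817.71 × 421/1,003 = $34,761.97; over-quota = $82,817.71 − $34,761.97 = $48,055.74.
In-quota duty = $34,761.97 × 4.5% = $1,564.29. Over-quota duty = $48,055.74 × 11.5% = $5,526.41.
Line duty = $1,564.29 + $5,526.41 = $7,090.70.
Line 3 (6998.25, Fenador, 1,035 kg, $111,252.15):
Base rate for 6998.25 is $5.67/kg.
6998.25 has an FTA preferential rate, but origin Fenador is not Drenos; base rate stands.
Additional duty on 6998.25 from Fenador: +28.9% ad valorem. Applied ad valorem rate = 28.9%.
Duty = $111,252.15 × 28.9% + 1,035 × $5.67 = $38,020.32.
Total = $0.00 + $7,090.70 + $38,020.32 = $45,111.02.

$45,111.02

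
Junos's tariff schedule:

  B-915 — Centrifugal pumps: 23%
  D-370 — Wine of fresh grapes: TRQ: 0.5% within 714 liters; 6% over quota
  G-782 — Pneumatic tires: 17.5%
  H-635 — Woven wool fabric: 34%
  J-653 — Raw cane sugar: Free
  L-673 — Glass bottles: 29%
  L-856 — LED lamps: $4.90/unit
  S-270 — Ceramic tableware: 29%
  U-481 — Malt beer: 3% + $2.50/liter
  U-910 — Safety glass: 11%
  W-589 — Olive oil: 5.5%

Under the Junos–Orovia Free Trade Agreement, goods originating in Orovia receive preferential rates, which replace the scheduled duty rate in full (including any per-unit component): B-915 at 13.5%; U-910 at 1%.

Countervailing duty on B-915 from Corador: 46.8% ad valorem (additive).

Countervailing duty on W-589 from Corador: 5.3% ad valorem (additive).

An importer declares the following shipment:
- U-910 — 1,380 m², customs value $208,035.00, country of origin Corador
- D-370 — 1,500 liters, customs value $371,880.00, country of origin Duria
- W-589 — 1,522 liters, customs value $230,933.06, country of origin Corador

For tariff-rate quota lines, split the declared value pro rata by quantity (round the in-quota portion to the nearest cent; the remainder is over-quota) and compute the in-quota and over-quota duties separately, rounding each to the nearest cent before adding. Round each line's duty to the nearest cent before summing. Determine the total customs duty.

$60,401.60

Line 1 (U-910, Corador, 1,380 m², $208,035.00):
Base rate for U-910 is 11%.
U-910 has an FTA preferential rate, but origin Corador is not Orovia; base rate stands.
Duty = $208,035.00 × 11% = $22,883.85.
Line 2 (D-370, Duria, 1,500 liters, $371,880.00):
Code D-370 is under a tariff-rate quota (threshold 714 liters). In-quota: 714 liters at 0.5%; over-quota: 786 liters at 6%.
Pro-rata value split: in-quota = $371,880.00 × 714/1,500 = $177,014.88; over-quota = $371,880.00 − $177,014.88 = $194,865.12.
In-quota duty = $177,014.88 × 0.5% = $885.07. Over-quota duty = $194,865.12 × 6% = $11,691.91.
Line duty = $885.07 + $11,691.91 = $12,576.98.
Line 3 (W-589, Corador, 1,522 liters, $230,933.06):
Base rate for W-589 is 5.5%.
Additional duty on W-589 from Corador: +5.3%. Applied ad valorem rate: 5.5% + 5.3% = 10.8%.
Duty = $230,933.06 × 10.8% = $24,940.77.
Total = $22,883.85 + $12,576.98 + $24,940.77 = $60,401.60.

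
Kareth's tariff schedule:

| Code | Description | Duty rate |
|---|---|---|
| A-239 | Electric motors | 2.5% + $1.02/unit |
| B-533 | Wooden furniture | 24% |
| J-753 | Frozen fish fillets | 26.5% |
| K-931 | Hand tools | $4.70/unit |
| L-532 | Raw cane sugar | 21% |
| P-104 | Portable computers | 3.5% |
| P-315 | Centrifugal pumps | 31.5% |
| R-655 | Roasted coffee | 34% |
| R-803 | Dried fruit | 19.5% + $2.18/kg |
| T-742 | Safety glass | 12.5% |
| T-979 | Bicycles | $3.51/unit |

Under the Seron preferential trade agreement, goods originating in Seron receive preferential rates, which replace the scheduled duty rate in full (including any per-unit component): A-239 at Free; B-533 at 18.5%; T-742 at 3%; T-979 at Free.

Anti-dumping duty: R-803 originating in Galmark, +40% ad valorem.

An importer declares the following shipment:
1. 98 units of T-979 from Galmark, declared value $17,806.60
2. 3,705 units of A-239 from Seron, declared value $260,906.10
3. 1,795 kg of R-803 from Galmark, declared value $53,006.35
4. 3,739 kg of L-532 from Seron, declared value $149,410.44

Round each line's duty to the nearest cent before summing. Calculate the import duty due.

Line 1 (T-979, Galmark, 98 units, $17,806.60):
Base rate for T-979 is $3.51/unit.
T-979 has an FTA preferential rate, but origin Galmark is not Seron; base rate stands.
Duty = 98 × $3.51 = $343.98.
Line 2 (A-239, Seron, 3,705 units, $260,906.10):
Base rate for A-239 is 2.5% + $1.02/unit.
Origin Seron qualifies under the Kareth–Seron agreement and A-239 is covered: preferential rate Free applies instead.
Duty = $260,906.10 × 0% = $0.00.
Line 3 (R-803, Galmark, 1,795 kg, $53,006.35):
Base rate for R-803 is 19.5% + $2.18/kg.
Additional duty on R-803 from Galmark: +40%. Applied ad valorem rate: 19.5% + 40% = 59.5%.
Duty = $53,006.35 × 59.5% + 1,795 × $2.18 = $35,451.88.
Line 4 (L-532, Seron, 3,739 kg, $149,410.44):
Base rate for L-532 is 21%.
Origin Seron is the FTA partner but L-532 is not on the preference list; base rate stands.
Duty = $149,410.44 × 21% = $31,376.19.
Total = $343.98 + $0.00 + $35,451.88 + $31,376.19 = $67,172.05.

$67,172.05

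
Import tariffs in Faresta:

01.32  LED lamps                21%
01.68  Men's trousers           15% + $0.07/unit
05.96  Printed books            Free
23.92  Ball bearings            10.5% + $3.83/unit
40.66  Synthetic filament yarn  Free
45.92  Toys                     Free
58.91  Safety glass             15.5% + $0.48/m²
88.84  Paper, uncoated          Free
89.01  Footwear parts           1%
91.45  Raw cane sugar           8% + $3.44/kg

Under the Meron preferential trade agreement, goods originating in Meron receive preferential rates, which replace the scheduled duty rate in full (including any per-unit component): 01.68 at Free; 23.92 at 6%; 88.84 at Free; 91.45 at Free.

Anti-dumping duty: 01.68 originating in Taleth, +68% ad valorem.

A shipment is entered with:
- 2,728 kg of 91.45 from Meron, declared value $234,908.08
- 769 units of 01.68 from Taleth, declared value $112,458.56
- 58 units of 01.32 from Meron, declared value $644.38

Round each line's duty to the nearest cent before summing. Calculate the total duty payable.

Line 1 (91.45, Meron, 2,728 kg, $234,908.08):
Base rate for 91.45 is 8% + $3.44/kg.
Origin Meron qualifies under the Faresta–Meron agreement and 91.45 is covered: preferential rate Free applies instead.
Duty = $234,908.08 × 0% = $0.00.
Line 2 (01.68, Taleth, 769 units, $112,458.56):
Base rate for 01.68 is 15% + $0.07/unit.
01.68 has an FTA preferential rate, but origin Taleth is not Meron; base rate stands.
Additional duty on 01.68 from Taleth: +68%. Applied ad valorem rate: 15% + 68% = 83%.
Duty = $112,458.56 × 83% + 769 × $0.07 = $93,394.43.
Line 3 (01.32, Meron, 58 units, $644.38):
Base rate for 01.32 is 21%.
Origin Meron is the FTA partner but 01.32 is not on the preference list; base rate stands.
Duty = $644.38 × 21% = $135.32.
Total = $0.00 + $93,394.43 + $135.32 = $93,529.75.

$93,529.75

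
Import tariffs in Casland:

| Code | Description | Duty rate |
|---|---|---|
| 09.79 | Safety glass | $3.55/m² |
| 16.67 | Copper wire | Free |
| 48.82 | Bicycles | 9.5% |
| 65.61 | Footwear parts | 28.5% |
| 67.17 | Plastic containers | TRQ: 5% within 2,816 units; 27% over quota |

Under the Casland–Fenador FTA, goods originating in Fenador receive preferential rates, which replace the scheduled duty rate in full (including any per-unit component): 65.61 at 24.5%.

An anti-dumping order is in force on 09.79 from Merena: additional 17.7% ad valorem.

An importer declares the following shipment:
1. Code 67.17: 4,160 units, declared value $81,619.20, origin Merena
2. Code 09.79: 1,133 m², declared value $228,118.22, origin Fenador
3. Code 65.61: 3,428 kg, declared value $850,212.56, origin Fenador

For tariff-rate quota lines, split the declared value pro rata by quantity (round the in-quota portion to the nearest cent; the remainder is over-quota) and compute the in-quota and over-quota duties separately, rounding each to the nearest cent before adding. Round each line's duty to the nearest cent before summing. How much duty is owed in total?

Line 1 (67.17, Merena, 4,160 units, $81,619.20):
Code 67.17 is under a tariff-rate quota (threshold 2,816 units). In-quota: 2,816 units at 5%; over-quota: 1,344 units at 27%.
Pro-rata value split: in-quota = $81,619.20 × 2,816/4,160 = $55,249.92; over-quota = $81,619.20 − $55,249.92 = $26,369.28.
In-quota duty = $55,249.92 × 5% = $2,762.50. Over-quota duty = $26,369.28 × 27% = $7,119.71.
Line duty = $2,762.50 + $7,119.71 = $9,882.21.
Line 2 (09.79, Fenador, 1,133 m², $228,118.22):
Base rate for 09.79 is $3.55/m².
Origin Fenador is the FTA partner but 09.79 is not on the preference list; base rate stands.
The additional-duty order on 09.79 targets Merena, not Fenador; it does not apply.
Duty = 1,133 × $3.55 = $4,022.15.
Line 3 (65.61, Fenador, 3,428 kg, $850,212.56):
Base rate for 65.61 is 28.5%.
Origin Fenador qualifies under the Casland–Fenador agreement and 65.61 is covered: preferential rate 24.5% applies instead.
Duty = $850,212.56 × 24.5% = $208,302.08.
Total = $9,882.21 + $4,022.15 + $208,302.08 = $222,206.44.

$222,206.44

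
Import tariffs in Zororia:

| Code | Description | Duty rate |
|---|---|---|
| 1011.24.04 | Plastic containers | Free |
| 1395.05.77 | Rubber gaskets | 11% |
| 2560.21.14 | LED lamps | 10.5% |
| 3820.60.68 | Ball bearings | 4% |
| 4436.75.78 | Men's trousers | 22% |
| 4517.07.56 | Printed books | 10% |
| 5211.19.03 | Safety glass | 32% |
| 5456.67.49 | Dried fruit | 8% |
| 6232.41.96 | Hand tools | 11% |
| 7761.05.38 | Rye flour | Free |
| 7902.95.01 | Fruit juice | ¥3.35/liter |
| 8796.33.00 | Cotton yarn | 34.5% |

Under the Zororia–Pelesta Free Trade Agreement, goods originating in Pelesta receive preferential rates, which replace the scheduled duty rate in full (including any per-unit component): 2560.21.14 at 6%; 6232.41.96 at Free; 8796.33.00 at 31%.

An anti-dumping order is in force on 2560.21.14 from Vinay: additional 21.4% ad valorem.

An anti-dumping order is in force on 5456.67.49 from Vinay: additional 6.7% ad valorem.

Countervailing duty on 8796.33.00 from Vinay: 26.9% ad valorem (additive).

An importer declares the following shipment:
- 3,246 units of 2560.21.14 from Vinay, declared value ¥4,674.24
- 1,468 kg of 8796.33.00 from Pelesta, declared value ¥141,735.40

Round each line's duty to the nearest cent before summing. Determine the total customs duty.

Line 1 (2560.21.14, Vinay, 3,246 units, ¥4,674.24):
Base rate for 2560.21.14 is 10.5%.
2560.21.14 has an FTA preferential rate, but origin Vinay is not Pelesta; base rate stands.
Additional duty on 2560.21.14 from Vinay: +21.4%. Applied ad valorem rate: 10.5% + 21.4% = 31.9%.
Duty = ¥4,674.24 × 31.9% = ¥1,491.08.
Line 2 (8796.33.00, Pelesta, 1,468 kg, ¥141,735.40):
Base rate for 8796.33.00 is 34.5%.
Origin Pelesta qualifies under the Zororia–Pelesta agreement and 8796.33.00 is covered: preferential rate 31% applies instead.
The additional-duty order on 8796.33.00 targets Vinay, not Pelesta; it does not apply.
Duty = ¥141,735.40 × 31% = ¥43,937.97.
Total = ¥1,491.08 + ¥43,937.97 = ¥45,429.05.

¥45,429.05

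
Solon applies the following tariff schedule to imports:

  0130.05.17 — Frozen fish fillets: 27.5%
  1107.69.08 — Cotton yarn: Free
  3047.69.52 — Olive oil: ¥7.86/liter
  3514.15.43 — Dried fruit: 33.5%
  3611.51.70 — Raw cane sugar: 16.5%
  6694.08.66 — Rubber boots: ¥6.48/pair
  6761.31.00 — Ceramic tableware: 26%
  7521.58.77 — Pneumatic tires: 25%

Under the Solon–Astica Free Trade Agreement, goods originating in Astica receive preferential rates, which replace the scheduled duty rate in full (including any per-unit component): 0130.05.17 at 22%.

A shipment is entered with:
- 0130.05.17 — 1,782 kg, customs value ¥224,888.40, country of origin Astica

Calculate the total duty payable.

Line 1 (0130.05.17, Astica, 1,782 kg, ¥224,888.40):
Base rate for 0130.05.17 is 27.5%.
Origin Astica qualifies under the Solon–Astica agreement and 0130.05.17 is covered: preferential rate 22% applies instead.
Duty = ¥224,888.40 × 22% = ¥49,475.45.

¥49,475.45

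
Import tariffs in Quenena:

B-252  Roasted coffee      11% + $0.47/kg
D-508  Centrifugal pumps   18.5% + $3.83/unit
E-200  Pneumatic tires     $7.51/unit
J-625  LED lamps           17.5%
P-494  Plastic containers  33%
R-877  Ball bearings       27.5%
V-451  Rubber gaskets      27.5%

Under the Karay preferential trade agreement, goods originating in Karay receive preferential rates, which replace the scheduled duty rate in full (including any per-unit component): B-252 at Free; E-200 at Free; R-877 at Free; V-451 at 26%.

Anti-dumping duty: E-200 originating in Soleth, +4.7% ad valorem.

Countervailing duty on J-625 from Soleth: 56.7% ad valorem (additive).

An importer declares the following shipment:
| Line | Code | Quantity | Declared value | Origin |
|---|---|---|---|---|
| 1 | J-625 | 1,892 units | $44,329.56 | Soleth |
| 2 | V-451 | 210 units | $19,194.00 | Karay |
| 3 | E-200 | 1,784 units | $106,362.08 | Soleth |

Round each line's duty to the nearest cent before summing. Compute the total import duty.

Line 1 (J-625, Soleth, 1,892 units, $44,329.56):
Base rate for J-625 is 17.5%.
Additional duty on J-625 from Soleth: +56.7%. Applied ad valorem rate: 17.5% + 56.7% = 74.2%.
Duty = $44,329.56 × 74.2% = $32,892.53.
Line 2 (V-451, Karay, 210 units, $19,194.00):
Base rate for V-451 is 27.5%.
Origin Karay qualifies under the Quenena–Karay agreement and V-451 is covered: preferential rate 26% applies instead.
Duty = $19,194.00 × 26% = $4,990.44.
Line 3 (E-200, Soleth, 1,784 units, $106,362.08):
Base rate for E-200 is $7.51/unit.
E-200 has an FTA preferential rate, but origin Soleth is not Karay; base rate stands.
Additional duty on E-200 from Soleth: +4.7% ad valorem. Applied ad valorem rate = 4.7%.
Duty = $106,362.08 × 4.7% + 1,784 × $7.51 = $18,396.86.
Total = $32,892.53 + $4,990.44 + $18,396.86 = $56,279.83.

$56,279.83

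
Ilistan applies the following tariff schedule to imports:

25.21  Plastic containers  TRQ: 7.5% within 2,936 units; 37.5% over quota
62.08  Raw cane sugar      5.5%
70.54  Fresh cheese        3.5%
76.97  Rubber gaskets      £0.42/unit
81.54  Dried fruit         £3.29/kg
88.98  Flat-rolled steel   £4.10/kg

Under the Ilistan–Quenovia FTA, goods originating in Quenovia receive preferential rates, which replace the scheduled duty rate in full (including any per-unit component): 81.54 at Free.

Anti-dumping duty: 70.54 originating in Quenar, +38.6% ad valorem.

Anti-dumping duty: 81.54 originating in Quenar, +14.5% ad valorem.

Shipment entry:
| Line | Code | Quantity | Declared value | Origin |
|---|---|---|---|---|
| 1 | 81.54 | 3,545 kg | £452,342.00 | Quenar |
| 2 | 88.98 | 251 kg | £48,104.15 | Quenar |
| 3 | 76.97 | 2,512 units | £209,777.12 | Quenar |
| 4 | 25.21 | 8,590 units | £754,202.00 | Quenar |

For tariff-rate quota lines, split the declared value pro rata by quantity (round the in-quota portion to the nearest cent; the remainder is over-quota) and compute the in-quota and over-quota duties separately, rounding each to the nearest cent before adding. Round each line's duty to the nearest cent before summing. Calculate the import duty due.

Line 1 (81.54, Quenar, 3,545 kg, £452,342.00):
Base rate for 81.54 is £3.29/kg.
81.54 has an FTA preferential rate, but origin Quenar is not Quenovia; base rate stands.
Additional duty on 81.54 from Quenar: +14.5% ad valorem. Applied ad valorem rate = 14.5%.
Duty = £452,342.00 × 14.5% + 3,545 × £3.29 = £77,252.64.
Line 2 (88.98, Quenar, 251 kg, £48,104.15):
Base rate for 88.98 is £4.10/kg.
Duty = 251 × £4.10 = £1,029.10.
Line 3 (76.97, Quenar, 2,512 units, £209,777.12):
Base rate for 76.97 is £0.42/unit.
Duty = 2,512 × £0.42 = £1,055.04.
Line 4 (25.21, Quenar, 8,590 units, £754,202.00):
Code 25.21 is under a tariff-rate quota (threshold 2,936 units). In-quota: 2,936 units at 7.5%; over-quota: 5,654 units at 37.5%.
Pro-rata value split: in-quota = £754,202.00 × 2,936/8,590 = £257,780.80; over-quota = £754,202.00 − £257,780.80 = £496,421.20.
In-quota duty = £257,780.80 × 7.5% = £19,333.56. Over-quota duty = £496,421.20 × 37.5% = £186,157.95.
Line duty = £19,333.56 + £186,157.95 = £205,491.51.
Total = £77,252.64 + £1,029.10 + £1,055.04 + £205,491.51 = £284,828.29.

£284,828.29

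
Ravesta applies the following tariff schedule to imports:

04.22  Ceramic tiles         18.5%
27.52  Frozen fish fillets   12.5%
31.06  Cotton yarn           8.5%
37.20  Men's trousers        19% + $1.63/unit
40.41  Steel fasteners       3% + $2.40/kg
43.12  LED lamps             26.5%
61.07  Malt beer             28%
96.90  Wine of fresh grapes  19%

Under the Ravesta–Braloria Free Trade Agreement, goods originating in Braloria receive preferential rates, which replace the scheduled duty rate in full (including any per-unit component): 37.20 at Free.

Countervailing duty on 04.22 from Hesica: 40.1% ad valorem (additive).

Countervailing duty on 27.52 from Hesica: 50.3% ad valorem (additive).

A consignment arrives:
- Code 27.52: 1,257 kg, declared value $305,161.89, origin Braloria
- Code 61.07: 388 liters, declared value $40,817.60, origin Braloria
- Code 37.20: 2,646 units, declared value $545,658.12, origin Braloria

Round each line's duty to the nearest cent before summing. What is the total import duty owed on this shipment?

Line 1 (27.52, Braloria, 1,257 kg, $305,161.89):
Base rate for 27.52 is 12.5%.
Origin Braloria is the FTA partner but 27.52 is not on the preference list; base rate stands.
The additional-duty order on 27.52 targets Hesica, not Braloria; it does not apply.
Duty = $305,161.89 × 12.5% = $38,145.24.
Line 2 (61.07, Braloria, 388 liters, $40,817.60):
Base rate for 61.07 is 28%.
Origin Braloria is the FTA partner but 61.07 is not on the preference list; base rate stands.
Duty = $40,817.60 × 28% = $11,428.93.
Line 3 (37.20, Braloria, 2,646 units, $545,658.12):
Base rate for 37.20 is 19% + $1.63/unit.
Origin Braloria qualifies under the Ravesta–Braloria agreement and 37.20 is covered: preferential rate Free applies instead.
Duty = $545,658.12 × 0% = $0.00.
Total = $38,145.24 + $11,428.93 + $0.00 = $49,574.17.

$49,574.17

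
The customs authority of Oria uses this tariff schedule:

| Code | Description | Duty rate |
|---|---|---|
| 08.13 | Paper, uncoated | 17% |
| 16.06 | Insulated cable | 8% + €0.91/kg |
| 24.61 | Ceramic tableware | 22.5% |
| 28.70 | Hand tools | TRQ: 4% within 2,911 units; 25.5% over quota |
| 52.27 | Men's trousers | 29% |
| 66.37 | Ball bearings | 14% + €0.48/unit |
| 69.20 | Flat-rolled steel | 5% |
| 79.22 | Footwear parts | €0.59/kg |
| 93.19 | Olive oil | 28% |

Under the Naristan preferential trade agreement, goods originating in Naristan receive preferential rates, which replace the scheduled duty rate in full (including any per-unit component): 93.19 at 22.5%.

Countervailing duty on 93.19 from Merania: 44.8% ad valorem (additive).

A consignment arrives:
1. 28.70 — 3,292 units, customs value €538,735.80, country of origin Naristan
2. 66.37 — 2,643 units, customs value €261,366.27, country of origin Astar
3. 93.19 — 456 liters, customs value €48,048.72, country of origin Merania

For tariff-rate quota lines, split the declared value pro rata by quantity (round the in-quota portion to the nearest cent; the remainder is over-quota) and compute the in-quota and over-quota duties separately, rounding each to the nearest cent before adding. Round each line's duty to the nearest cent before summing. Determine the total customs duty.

Line 1 (28.70, Naristan, 3,292 units, €538,735.80):
Code 28.70 is under a tariff-rate quota (threshold 2,911 units). In-quota: 2,911 units at 4%; over-quota: 381 units at 25.5%.
Pro-rata value split: in-quota = €538,735.80 × 2,911/3,292 = €476,385.15; over-quota = €538,735.80 − €476,385.15 = €62,350.65.
In-quota duty = €476,385.15 × 4% = €19,055.41. Over-quota duty = €62,350.65 × 25.5% = €15,899.42.
Line duty = €19,055.41 + €15,899.42 = €34,954.83.
Line 2 (66.37, Astar, 2,643 units, €261,366.27):
Base rate for 66.37 is 14% + €0.48/unit.
Duty = €261,366.27 × 14% + 2,643 × €0.48 = €37,859.92.
Line 3 (93.19, Merania, 456 liters, €48,048.72):
Base rate for 93.19 is 28%.
93.19 has an FTA preferential rate, but origin Merania is not Naristan; base rate stands.
Additional duty on 93.19 from Merania: +44.8%. Applied ad valorem rate: 28% + 44.8% = 72.8%.
Duty = €48,048.72 × 72.8% = €34,979.47.
Total = €34,954.83 + €37,859.92 + €34,979.47 = €107,794.22.

€107,794.22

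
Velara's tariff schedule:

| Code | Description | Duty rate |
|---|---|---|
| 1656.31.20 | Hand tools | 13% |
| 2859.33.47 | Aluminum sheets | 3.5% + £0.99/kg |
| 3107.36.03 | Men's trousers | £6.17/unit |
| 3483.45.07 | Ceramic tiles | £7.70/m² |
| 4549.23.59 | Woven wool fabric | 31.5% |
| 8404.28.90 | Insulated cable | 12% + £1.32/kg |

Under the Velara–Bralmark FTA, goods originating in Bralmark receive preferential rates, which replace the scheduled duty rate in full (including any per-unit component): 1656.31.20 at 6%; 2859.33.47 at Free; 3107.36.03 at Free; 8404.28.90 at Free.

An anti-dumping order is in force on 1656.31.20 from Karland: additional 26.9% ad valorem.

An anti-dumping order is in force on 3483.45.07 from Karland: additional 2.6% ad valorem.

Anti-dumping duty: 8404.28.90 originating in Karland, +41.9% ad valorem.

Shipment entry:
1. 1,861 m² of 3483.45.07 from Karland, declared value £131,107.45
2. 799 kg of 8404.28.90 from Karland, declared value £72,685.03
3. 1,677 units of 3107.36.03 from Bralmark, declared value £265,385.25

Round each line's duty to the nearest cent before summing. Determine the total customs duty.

Line 1 (3483.45.07, Karland, 1,861 m², £131,107.45):
Base rate for 3483.45.07 is £7.70/m².
Additional duty on 3483.45.07 from Karland: +2.6% ad valorem. Applied ad valorem rate = 2.6%.
Duty = £131,107.45 × 2.6% + 1,861 × £7.70 = £17,738.49.
Line 2 (8404.28.90, Karland, 799 kg, £72,685.03):
Base rate for 8404.28.90 is 12% + £1.32/kg.
8404.28.90 has an FTA preferential rate, but origin Karland is not Bralmark; base rate stands.
Additional duty on 8404.28.90 from Karland: +41.9%. Applied ad valorem rate: 12% + 41.9% = 53.9%.
Duty = £72,685.03 × 53.9% + 799 × £1.32 = £40,231.91.
Line 3 (3107.36.03, Bralmark, 1,677 units, £265,385.25):
Base rate for 3107.36.03 is £6.17/unit.
Origin Bralmark qualifies under the Velara–Bralmark agreement and 3107.36.03 is covered: preferential rate Free applies instead.
Duty = £265,385.25 × 0% = £0.00.
Total = £17,738.49 + £40,231.91 + £0.00 = £57,970.40.

£57,970.40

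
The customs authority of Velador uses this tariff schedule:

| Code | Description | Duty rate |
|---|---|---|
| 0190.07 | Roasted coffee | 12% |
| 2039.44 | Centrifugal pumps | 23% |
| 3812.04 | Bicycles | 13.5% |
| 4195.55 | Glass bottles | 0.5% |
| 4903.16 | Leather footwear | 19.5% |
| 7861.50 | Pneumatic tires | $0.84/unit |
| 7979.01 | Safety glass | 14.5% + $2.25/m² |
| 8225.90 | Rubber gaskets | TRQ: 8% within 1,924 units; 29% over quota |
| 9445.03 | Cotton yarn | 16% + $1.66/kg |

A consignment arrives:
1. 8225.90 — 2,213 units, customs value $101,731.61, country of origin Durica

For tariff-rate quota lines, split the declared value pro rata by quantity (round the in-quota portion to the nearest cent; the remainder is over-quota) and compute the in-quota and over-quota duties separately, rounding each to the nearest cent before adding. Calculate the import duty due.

$10,928.45

Line 1 (8225.90, Durica, 2,213 units, $101,731.61):
Code 8225.90 is under a tariff-rate quota (threshold 1,924 units). In-quota: 1,924 units at 8%; over-quota: 289 units at 29%.
Pro-rata value split: in-quota = $101,731.61 × 1,924/2,213 = $88,446.28; over-quota = $101,731.61 − $88,446.28 = $13,285.33.
In-quota duty = $88,446.28 × 8% = $7,075.70. Over-quota duty = $13,285.33 × 29% = $3,852.75.
Line duty = $7,075.70 + $3,852.75 = $10,928.45.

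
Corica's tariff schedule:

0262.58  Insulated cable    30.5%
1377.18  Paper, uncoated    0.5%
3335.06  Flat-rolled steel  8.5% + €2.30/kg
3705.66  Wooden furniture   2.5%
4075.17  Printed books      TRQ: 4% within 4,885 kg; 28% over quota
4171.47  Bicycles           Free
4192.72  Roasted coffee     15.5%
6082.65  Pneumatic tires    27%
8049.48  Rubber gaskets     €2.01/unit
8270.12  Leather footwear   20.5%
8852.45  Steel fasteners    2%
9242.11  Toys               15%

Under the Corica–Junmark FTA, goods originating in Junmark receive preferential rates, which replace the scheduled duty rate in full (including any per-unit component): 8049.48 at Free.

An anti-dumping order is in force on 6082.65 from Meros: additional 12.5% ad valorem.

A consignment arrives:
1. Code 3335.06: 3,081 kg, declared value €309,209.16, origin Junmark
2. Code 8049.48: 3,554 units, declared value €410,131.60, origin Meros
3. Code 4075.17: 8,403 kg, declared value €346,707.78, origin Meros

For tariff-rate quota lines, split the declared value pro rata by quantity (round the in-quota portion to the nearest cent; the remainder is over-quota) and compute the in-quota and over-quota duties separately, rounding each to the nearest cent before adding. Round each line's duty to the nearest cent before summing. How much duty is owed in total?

Line 1 (3335.06, Junmark, 3,081 kg, €309,209.16):
Base rate for 3335.06 is 8.5% + €2.30/kg.
Origin Junmark is the FTA partner but 3335.06 is not on the preference list; base rate stands.
Duty = €309,209.16 × 8.5% + 3,081 × €2.30 = €33,369.08.
Line 2 (8049.48, Meros, 3,554 units, €410,131.60):
Base rate for 8049.48 is €2.01/unit.
8049.48 has an FTA preferential rate, but origin Meros is not Junmark; base rate stands.
Duty = 3,554 × €2.01 = €7,143.54.
Line 3 (4075.17, Meros, 8,403 kg, €346,707.78):
Code 4075.17 is under a tariff-rate quota (threshold 4,885 kg). In-quota: 4,885 kg at 4%; over-quota: 3,518 kg at 28%.
Pro-rata value split: in-quota = €346,707.78 × 4,885/8,403 = €201,555.10; over-quota = €346,707.78 − €201,555.10 = €145,152.68.
In-quota duty = €201,555.10 × 4% = €8,062.20. Over-quota duty = €145,152.68 × 28% = €40,642.75.
Line duty = €8,062.20 + €40,642.75 = €48,704.95.
Total = €33,369.08 + €7,143.54 + €48,704.95 = €89,217.57.

€89,217.57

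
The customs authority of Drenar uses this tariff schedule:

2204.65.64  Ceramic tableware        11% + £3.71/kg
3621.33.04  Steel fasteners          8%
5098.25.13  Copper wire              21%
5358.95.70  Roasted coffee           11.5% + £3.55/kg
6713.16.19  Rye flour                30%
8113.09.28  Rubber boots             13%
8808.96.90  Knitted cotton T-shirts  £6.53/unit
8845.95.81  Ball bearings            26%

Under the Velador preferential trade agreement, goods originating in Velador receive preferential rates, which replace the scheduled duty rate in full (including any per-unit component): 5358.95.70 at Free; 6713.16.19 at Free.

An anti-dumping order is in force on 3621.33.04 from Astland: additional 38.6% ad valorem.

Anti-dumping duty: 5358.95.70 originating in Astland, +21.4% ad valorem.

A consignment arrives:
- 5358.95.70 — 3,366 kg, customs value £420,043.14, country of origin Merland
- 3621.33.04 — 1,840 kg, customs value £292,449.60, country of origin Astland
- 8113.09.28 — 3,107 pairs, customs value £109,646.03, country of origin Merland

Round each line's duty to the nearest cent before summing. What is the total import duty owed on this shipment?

Line 1 (5358.95.70, Merland, 3,366 kg, £420,043.14):
Base rate for 5358.95.70 is 11.5% + £3.55/kg.
5358.95.70 has an FTA preferential rate, but origin Merland is not Velador; base rate stands.
The additional-duty order on 5358.95.70 targets Astland, not Merland; it does not apply.
Duty = £420,043.14 × 11.5% + 3,366 × £3.55 = £60,254.26.
Line 2 (3621.33.04, Astland, 1,840 kg, £292,449.60):
Base rate for 3621.33.04 is 8%.
Additional duty on 3621.33.04 from Astland: +38.6%. Applied ad valorem rate: 8% + 38.6% = 46.6%.
Duty = £292,449.60 × 46.6% = £136,281.51.
Line 3 (8113.09.28, Merland, 3,107 pairs, £109,646.03):
Base rate for 8113.09.28 is 13%.
Duty = £109,646.03 × 13% = £14,253.98.
Total = £60,254.26 + £136,281.51 + £14,253.98 = £210,789.75.

£210,789.75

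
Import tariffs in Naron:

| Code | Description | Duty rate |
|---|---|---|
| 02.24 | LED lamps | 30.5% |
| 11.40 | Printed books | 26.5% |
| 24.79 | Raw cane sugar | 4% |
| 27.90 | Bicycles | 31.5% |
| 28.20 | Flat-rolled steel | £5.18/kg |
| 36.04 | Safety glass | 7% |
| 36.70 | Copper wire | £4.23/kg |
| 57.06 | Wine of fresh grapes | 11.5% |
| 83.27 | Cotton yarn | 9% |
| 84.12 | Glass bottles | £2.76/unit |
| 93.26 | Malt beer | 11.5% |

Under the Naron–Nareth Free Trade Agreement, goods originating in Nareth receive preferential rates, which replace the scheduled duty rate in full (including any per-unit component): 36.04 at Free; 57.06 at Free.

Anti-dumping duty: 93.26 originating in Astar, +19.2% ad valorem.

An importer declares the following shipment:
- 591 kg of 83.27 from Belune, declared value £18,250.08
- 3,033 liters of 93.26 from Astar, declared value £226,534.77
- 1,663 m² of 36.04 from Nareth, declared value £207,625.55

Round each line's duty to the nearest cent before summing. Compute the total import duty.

£71,188.68

Line 1 (83.27, Belune, 591 kg, £18,250.08):
Base rate for 83.27 is 9%.
Duty = £18,250.08 × 9% = £1,642.51.
Line 2 (93.26, Astar, 3,033 liters, £226,534.77):
Base rate for 93.26 is 11.5%.
Additional duty on 93.26 from Astar: +19.2%. Applied ad valorem rate: 11.5% + 19.2% = 30.7%.
Duty = £226,534.77 × 30.7% = £69,546.17.
Line 3 (36.04, Nareth, 1,663 m², £207,625.55):
Base rate for 36.04 is 7%.
Origin Nareth qualifies under the Naron–Nareth agreement and 36.04 is covered: preferential rate Free applies instead.
Duty = £207,625.55 × 0% = £0.00.
Total = £1,642.51 + £69,546.17 + £0.00 = £71,188.68.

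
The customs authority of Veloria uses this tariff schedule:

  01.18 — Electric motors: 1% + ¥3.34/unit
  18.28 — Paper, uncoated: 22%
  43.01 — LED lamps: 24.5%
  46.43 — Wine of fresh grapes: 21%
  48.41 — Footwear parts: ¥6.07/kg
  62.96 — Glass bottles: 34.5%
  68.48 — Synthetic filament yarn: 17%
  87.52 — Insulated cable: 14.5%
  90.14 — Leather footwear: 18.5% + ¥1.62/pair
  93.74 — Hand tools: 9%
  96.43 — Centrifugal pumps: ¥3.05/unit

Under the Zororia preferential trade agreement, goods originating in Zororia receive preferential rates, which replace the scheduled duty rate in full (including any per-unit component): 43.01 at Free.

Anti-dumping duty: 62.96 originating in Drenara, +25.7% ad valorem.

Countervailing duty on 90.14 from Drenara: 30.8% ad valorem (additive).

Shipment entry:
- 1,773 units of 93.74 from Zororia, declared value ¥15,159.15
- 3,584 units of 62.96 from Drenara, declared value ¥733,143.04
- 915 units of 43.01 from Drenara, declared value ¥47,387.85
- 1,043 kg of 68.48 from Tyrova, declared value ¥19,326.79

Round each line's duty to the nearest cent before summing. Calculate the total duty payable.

Line 1 (93.74, Zororia, 1,773 units, ¥15,159.15):
Base rate for 93.74 is 9%.
Origin Zororia is the FTA partner but 93.74 is not on the preference list; base rate stands.
Duty = ¥15,159.15 × 9% = ¥1,364.32.
Line 2 (62.96, Drenara, 3,584 units, ¥733,143.04):
Base rate for 62.96 is 34.5%.
Additional duty on 62.96 from Drenara: +25.7%. Applied ad valorem rate: 34.5% + 25.7% = 60.2%.
Duty = ¥733,143.04 × 60.2% = ¥441,352.11.
Line 3 (43.01, Drenara, 915 units, ¥47,387.85):
Base rate for 43.01 is 24.5%.
43.01 has an FTA preferential rate, but origin Drenara is not Zororia; base rate stands.
Duty = ¥47,387.85 × 24.5% = ¥11,610.02.
Line 4 (68.48, Tyrova, 1,043 kg, ¥19,326.79):
Base rate for 68.48 is 17%.
Duty = ¥19,326.79 × 17% = ¥3,285.55.
Total = ¥1,364.32 + ¥441,352.11 + ¥11,610.02 + ¥3,285.55 = ¥457,612.00.

¥457,612.00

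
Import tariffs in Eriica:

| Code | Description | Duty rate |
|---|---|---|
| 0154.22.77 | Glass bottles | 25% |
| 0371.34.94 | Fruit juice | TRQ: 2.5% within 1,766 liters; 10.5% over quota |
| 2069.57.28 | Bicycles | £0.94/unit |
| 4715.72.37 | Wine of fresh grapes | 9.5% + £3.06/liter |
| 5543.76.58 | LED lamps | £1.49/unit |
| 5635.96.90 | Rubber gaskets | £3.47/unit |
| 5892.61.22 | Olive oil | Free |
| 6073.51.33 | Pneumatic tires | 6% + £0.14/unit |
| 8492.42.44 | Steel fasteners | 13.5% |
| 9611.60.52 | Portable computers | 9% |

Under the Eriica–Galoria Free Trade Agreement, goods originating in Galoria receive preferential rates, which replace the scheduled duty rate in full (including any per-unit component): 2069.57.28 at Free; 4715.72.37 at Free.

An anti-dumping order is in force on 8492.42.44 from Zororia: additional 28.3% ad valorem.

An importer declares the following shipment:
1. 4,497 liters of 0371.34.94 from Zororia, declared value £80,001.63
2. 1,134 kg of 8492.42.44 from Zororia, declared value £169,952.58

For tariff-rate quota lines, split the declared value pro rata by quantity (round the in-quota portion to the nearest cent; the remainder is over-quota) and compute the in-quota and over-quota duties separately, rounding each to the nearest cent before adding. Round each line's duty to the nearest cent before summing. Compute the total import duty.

Line 1 (0371.34.94, Zororia, 4,497 liters, £80,001.63):
Code 0371.34.94 is under a tariff-rate quota (threshold 1,766 liters). In-quota: 1,766 liters at 2.5%; over-quota: 2,731 liters at 10.5%.
Pro-rata value split: in-quota = £80,001.63 × 1,766/4,497 = £31,417.14; over-quota = £80,001.63 − £31,417.14 = £48,584.49.
In-quota duty = £31,417.14 × 2.5% = £785.43. Over-quota duty = £48,584.49 × 10.5% = £5,101.37.
Line duty = £785.43 + £5,101.37 = £5,886.80.
Line 2 (8492.42.44, Zororia, 1,134 kg, £169,952.58):
Base rate for 8492.42.44 is 13.5%.
Additional duty on 8492.42.44 from Zororia: +28.3%. Applied ad valorem rate: 13.5% + 28.3% = 41.8%.
Duty = £169,952.58 × 41.8% = £71,040.18.
Total = £5,886.80 + £71,040.18 = £76,926.98.

£76,926.98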